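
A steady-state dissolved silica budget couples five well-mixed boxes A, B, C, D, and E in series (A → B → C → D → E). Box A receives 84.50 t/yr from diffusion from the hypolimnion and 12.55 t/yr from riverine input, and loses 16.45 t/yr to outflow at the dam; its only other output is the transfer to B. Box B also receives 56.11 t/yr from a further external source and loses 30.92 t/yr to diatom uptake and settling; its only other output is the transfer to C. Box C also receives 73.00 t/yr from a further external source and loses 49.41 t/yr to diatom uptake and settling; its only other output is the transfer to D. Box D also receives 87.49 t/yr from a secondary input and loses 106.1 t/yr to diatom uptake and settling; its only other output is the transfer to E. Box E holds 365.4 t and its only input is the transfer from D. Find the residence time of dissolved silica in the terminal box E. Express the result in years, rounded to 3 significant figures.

Box A: F(A→B) = (84.50 + 12.55) − 16.45 = 80.600 t/yr.
Box B: F(B→C) = (80.600 + 56.11) − 30.92 = 105.79 t/yr.
Box C: F(C→D) = (105.79 + 73.00) − 49.41 = 129.38 t/yr.
Box D: F(D→E) = (129.38 + 87.49) − 106.1 = 110.77 t/yr.
Box E throughput = its input = 110.77 t/yr; τ = 365.4 / 110.77 = 3.299 yr.

3.30 yr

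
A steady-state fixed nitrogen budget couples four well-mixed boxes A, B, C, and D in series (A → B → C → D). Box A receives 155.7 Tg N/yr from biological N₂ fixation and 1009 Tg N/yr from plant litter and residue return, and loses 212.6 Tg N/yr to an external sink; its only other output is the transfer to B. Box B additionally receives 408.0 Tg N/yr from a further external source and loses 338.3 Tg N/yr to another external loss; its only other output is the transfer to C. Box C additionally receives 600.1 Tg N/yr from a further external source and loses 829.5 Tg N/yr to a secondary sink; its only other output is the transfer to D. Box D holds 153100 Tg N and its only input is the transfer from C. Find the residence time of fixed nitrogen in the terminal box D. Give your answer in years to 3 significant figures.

Box A: F(A→B) = (155.7 + 1009) − 212.6 = 952.10 Tg N/yr.
Box B: F(B→C) = (952.10 + 408.0) − 338.3 = 1021.8 Tg N/yr.
Box C: F(C→D) = (1021.8 + 600.1) − 829.5 = 792.40 Tg N/yr.
Box D throughput = its input = 792.40 Tg N/yr; τ = 153100 / 792.40 = 193.2 yr.

193 yr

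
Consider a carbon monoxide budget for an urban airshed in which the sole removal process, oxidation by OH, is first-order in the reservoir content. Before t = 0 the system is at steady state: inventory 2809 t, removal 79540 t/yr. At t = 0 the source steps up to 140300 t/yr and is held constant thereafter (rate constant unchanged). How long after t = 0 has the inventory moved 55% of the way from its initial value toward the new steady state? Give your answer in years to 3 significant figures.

0.0282 yr

τ = M₀/F₀ = 2809/79540 = 0.03532 yr.
The remaining gap fraction is e^(−t/τ); 55% covered ⇒ e^(−t/τ) = 0.450.
t = −τ ln(0.450) = 0.03532 × 0.7985 = 0.02820 yr.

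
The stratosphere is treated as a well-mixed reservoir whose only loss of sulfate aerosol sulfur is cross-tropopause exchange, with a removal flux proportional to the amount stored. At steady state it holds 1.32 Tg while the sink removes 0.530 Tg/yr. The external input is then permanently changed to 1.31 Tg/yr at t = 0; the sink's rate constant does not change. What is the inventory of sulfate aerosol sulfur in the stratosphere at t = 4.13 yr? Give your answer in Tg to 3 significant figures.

2.89 Tg

The sink rate constant is k = F₀/M₀ = 0.530/1.32 = 0.4015 yr⁻¹.
Solving dM/dt = F₁ − kM with M(0) = M₀ gives M(t) = F₁/k + (M₀ − F₁/k)·e^(−kt).
F₁/k = 1.31/0.4015 = 3.2626 Tg; kt = 0.4015 × 4.13 = 1.658, e^(−kt) = 0.1905.
M(4.13) = 3.2626 + (1.32 − 3.2626) × 0.1905 = 3.2626 − 0.3700 = 2.8926 Tg.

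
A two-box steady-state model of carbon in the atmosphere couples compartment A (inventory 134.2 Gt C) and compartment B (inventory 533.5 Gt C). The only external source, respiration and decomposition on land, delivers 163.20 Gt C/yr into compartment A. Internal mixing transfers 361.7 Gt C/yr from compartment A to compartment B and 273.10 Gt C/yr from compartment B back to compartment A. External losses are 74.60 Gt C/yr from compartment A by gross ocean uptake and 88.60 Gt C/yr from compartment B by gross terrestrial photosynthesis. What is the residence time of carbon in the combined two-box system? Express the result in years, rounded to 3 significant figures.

4.09 yr

Treat the two boxes together as one reservoir: the mixing fluxes between them are internal recycling, so τ = ΣM / Σ(external losses).
M_total = 134.2 + 533.5 = 667.70 Gt C.
ΣF_external_out = 74.60 + 88.60 = 163.20 Gt C/yr.
τ = M_total / ΣF_ext = 667.70 / 163.20 = 4.091 yr.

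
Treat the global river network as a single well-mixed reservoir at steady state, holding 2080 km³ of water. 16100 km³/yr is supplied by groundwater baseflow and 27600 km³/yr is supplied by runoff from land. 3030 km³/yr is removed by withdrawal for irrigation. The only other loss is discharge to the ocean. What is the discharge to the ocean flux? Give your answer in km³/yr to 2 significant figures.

41000 km³/yr

At steady state ΣF_in = ΣF_out.
ΣF_in = 16100 + 27600 = 43700 km³/yr.
Discharge to the ocean flux = ΣF_in − (3030) = 43700 − 3030 = 40670 km³/yr.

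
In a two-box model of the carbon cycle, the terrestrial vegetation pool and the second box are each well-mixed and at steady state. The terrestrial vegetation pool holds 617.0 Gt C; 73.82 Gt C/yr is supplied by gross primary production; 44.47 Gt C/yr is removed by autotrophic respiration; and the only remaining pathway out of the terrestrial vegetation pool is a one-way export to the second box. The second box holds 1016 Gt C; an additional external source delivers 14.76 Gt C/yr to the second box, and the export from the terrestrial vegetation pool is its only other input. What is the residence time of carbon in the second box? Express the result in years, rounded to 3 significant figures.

23.0 yr

Balance the terrestrial vegetation pool: ΣF_in = 73.820 Gt C/yr.
Export to the second box = ΣF_in − (44.47) = 29.350 Gt C/yr.
Total input to the second box = 29.350 + 14.76 = 44.110 Gt C/yr; at steady state this equals its total output.
τ = M / F = 1016 / 44.110 = 23.03 yr.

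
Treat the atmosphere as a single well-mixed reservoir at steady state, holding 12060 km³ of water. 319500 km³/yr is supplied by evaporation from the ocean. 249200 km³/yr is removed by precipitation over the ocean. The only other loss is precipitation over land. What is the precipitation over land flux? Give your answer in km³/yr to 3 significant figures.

70300 km³/yr

At steady state ΣF_in = ΣF_out.
ΣF_in = 319500 km³/yr.
Precipitation over land flux = ΣF_in − (249200) = 319500 − 249200 = 70300 km³/yr.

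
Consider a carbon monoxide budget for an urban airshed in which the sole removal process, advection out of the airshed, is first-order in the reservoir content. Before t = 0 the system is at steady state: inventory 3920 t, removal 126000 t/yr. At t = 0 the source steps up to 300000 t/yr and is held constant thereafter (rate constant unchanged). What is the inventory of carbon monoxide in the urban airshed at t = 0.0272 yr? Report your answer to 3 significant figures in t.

The sink rate constant is k = F₀/M₀ = 126000/3920 = 32.14 yr⁻¹.
Solving dM/dt = F₁ − kM with M(0) = M₀ gives M(t) = F₁/k + (M₀ − F₁/k)·e^(−kt).
F₁/k = 300000/32.14 = 9333.3 t; kt = 32.14 × 0.0272 = 0.8743, e^(−kt) = 0.4172.
M(0.0272) = 9333.3 + (3920 − 9333.3) × 0.4172 = 9333.3 − 2258 = 7075.1 t.

7080 t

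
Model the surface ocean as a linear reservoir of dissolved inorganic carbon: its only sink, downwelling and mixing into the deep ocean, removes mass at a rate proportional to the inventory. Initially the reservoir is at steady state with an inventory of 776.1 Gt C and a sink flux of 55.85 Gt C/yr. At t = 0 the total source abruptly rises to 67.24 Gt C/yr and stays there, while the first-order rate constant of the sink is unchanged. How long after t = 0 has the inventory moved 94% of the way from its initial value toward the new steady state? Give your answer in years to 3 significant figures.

39.1 yr

τ = M₀/F₀ = 776.1/55.85 = 13.90 yr.
The remaining gap fraction is e^(−t/τ); 94% covered ⇒ e^(−t/τ) = 0.0600.
t = −τ ln(0.0600) = 13.90 × 2.813 = 39.10 yr.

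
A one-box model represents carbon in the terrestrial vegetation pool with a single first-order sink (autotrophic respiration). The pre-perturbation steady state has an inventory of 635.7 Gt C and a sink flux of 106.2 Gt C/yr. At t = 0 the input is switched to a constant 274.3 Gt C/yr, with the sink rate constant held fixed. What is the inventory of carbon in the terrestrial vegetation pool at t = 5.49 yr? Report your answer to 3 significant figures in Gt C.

1240 Gt C

τ = M₀/F₀ = 635.7/106.2 = 5.986 yr; rate constant k = 1/τ.
New steady state M_∞ = F₁/k = F₁·τ = 274.3 × 5.986 = 1641.9 Gt C.
M(t) = M_∞ + (M₀ − M_∞)·e^(−t/τ); t/τ = 5.49/5.986 = 0.9172, so e^(−t/τ) = 0.3997.
M(t) = 1641.9 − 1006 × 0.3997 = 1239.8 Gt C.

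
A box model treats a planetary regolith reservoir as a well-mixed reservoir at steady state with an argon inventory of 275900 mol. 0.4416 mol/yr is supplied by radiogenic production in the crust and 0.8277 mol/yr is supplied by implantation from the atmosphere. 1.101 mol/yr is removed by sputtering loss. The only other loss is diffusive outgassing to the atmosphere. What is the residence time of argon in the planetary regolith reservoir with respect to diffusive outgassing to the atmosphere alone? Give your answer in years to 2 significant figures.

1.6×10^6 yr

At steady state ΣF_in = ΣF_out.
ΣF_in = 0.4416 + 0.8277 = 1.2693 mol/yr.
Diffusive outgassing to the atmosphere flux = ΣF_in − (1.101) = 1.2693 − 1.101 = 0.1683 mol/yr.
τ = M / F = 275900 / 0.1683 = 1.639×10^6 yr.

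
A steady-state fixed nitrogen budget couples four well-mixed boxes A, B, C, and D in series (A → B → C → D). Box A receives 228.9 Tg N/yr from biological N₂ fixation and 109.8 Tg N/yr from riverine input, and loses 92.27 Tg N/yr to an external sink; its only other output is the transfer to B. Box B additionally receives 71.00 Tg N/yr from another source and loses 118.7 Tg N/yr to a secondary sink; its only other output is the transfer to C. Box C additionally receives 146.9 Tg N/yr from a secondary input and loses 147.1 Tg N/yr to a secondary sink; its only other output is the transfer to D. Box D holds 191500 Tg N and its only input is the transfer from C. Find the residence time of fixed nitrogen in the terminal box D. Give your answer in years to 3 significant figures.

Box A: F(A→B) = (228.9 + 109.8) − 92.27 = 246.43 Tg N/yr.
Box B: F(B→C) = (246.43 + 71.00) − 118.7 = 198.73 Tg N/yr.
Box C: F(C→D) = (198.73 + 146.9) − 147.1 = 198.53 Tg N/yr.
Box D throughput = its input = 198.53 Tg N/yr; τ = 191500 / 198.53 = 964.6 yr.

965 yr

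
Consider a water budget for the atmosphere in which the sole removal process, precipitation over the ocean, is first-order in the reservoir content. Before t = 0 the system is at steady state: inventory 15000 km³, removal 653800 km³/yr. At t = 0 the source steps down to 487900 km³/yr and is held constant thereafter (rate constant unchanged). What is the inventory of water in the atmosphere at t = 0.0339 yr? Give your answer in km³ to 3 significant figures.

Residence time τ = M₀/F₀ = 0.02294 yr. The eventual steady state is M_∞ = M₀·(F₁/F₀) = 15000 × 487900/653800 = 11194 km³.
The anomaly ΔM(t) = M(t) − M_∞ decays as ΔM₀·e^(−t/τ) with ΔM₀ = 15000 − 11194 = 3806 km³.
At t = 0.0339 yr, e^(−t/τ) = e^(−1.478) = 0.2282, so ΔM = 868.5 km³ and M = 11194 + 868.5 = 12062 km³.

12100 km³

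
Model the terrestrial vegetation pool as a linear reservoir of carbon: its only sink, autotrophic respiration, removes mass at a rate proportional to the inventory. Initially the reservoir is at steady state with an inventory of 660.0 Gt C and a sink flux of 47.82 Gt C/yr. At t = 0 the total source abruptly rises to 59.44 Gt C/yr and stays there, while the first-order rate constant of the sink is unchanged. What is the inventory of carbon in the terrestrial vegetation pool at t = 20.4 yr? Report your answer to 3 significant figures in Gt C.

784 Gt C

τ = M₀/F₀ = 660.0/47.82 = 13.80 yr; rate constant k = 1/τ.
New steady state M_∞ = F₁/k = F₁·τ = 59.44 × 13.80 = 820.38 Gt C.
M(t) = M_∞ + (M₀ − M_∞)·e^(−t/τ); t/τ = 20.4/13.80 = 1.478, so e^(−t/τ) = 0.2281.
M(t) = 820.38 − 160.4 × 0.2281 = 783.80 Gt C.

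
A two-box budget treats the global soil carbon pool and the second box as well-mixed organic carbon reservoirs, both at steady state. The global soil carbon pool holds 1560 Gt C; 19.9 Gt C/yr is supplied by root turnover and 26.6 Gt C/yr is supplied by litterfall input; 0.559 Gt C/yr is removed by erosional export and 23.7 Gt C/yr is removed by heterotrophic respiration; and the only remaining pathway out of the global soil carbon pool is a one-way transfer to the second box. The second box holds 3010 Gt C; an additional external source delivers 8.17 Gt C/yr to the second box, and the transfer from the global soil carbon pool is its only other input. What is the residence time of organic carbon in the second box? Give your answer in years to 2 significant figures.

Balance the global soil carbon pool: ΣF_in = 19.9 + 26.6 = 46.500 Gt C/yr.
Transfer to the second box = ΣF_in − (0.559 + 23.7) = 22.241 Gt C/yr.
Total input to the second box = 22.241 + 8.17 = 30.411 Gt C/yr; at steady state this equals its total output.
τ = M / F = 3010 / 30.411 = 98.98 yr.

99 yr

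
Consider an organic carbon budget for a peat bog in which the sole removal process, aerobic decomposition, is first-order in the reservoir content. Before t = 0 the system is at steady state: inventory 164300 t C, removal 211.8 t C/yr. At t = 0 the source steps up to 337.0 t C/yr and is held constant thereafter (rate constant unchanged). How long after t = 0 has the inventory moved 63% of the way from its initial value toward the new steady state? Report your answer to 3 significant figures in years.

τ = M₀/F₀ = 164300/211.8 = 775.7 yr.
The remaining gap fraction is e^(−t/τ); 63% covered ⇒ e^(−t/τ) = 0.370.
t = −τ ln(0.370) = 775.7 × 0.9943 = 771.3 yr.

771 yr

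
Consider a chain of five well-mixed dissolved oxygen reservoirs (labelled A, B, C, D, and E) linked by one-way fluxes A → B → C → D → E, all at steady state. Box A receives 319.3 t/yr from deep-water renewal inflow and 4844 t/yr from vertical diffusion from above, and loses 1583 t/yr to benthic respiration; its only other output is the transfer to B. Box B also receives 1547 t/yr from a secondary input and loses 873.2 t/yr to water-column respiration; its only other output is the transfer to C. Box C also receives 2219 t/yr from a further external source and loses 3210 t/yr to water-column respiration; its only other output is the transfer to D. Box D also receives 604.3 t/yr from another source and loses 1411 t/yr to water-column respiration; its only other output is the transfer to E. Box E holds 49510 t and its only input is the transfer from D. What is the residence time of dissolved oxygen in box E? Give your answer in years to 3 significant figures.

Box A: F(A→B) = (319.3 + 4844) − 1583 = 3580.3 t/yr.
Box B: F(B→C) = (3580.3 + 1547) − 873.2 = 4254.1 t/yr.
Box C: F(C→D) = (4254.1 + 2219) − 3210 = 3263.1 t/yr.
Box D: F(D→E) = (3263.1 + 604.3) − 1411 = 2456.4 t/yr.
Box E throughput = its input = 2456.4 t/yr; τ = 49510 / 2456.4 = 20.16 yr.

20.2 yr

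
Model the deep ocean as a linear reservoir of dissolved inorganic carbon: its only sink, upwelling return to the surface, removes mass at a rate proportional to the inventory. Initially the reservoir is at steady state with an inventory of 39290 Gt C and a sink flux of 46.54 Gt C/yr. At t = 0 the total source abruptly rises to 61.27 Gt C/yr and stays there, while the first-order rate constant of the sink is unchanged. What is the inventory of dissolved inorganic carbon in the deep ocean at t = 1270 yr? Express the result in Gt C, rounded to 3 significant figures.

49000 Gt C

The sink rate constant is k = F₀/M₀ = 46.54/39290 = 0.001185 yr⁻¹.
Solving dM/dt = F₁ − kM with M(0) = M₀ gives M(t) = F₁/k + (M₀ − F₁/k)·e^(−kt).
F₁/k = 61.27/0.001185 = 51725 Gt C; kt = 0.001185 × 1270 = 1.504, e^(−kt) = 0.2222.
M(1270) = 51725 + (39290 − 51725) × 0.2222 = 51725 − 2763 = 48963 Gt C.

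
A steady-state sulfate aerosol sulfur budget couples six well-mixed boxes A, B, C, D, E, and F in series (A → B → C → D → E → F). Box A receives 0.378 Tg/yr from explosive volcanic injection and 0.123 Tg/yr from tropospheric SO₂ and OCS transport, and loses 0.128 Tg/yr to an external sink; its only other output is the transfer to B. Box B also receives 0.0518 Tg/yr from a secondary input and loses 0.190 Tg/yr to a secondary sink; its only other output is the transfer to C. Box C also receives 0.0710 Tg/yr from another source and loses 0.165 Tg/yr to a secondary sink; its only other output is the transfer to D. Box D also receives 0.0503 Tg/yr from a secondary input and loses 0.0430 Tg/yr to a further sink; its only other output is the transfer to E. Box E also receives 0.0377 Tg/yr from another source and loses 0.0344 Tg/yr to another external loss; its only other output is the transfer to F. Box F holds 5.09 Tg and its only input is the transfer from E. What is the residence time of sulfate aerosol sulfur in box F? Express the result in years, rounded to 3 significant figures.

33.6 yr

Box A: F(A→B) = (0.378 + 0.123) − 0.128 = 0.37300 Tg/yr.
Box B: F(B→C) = (0.37300 + 0.0518) − 0.190 = 0.23480 Tg/yr.
Box C: F(C→D) = (0.23480 + 0.0710) − 0.165 = 0.14080 Tg/yr.
Box D: F(D→E) = (0.14080 + 0.0503) − 0.0430 = 0.14810 Tg/yr.
Box E: F(E→F) = (0.14810 + 0.0377) − 0.0344 = 0.15140 Tg/yr.
Box F throughput = its input = 0.15140 Tg/yr; τ = 5.09 / 0.15140 = 33.62 yr.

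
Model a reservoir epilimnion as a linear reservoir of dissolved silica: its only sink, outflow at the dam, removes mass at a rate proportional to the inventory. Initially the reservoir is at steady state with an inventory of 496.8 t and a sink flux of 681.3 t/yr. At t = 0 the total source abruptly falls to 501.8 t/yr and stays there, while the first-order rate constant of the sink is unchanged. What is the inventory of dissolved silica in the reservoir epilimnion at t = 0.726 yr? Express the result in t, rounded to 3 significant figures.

τ = M₀/F₀ = 496.8/681.3 = 0.7292 yr; rate constant k = 1/τ.
New steady state M_∞ = F₁/k = F₁·τ = 501.8 × 0.7292 = 365.91 t.
M(t) = M_∞ + (M₀ − M_∞)·e^(−t/τ); t/τ = 0.726/0.7292 = 0.9956, so e^(−t/τ) = 0.3695.
M(t) = 365.91 + 130.9 × 0.3695 = 414.27 t.

414 t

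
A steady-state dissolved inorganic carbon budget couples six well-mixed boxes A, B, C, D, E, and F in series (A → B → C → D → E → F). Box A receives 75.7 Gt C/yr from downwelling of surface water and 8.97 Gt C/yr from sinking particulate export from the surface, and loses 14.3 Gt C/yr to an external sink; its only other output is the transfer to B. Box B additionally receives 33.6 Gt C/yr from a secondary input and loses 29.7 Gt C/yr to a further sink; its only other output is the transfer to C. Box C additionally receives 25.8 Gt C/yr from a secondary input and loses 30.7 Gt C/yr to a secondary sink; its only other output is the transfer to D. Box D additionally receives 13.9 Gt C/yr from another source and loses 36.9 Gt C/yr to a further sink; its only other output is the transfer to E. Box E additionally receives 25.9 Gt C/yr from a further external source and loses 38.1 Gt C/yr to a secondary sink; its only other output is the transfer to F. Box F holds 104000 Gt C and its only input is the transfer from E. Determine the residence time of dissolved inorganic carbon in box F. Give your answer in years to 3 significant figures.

Box A: F(A→B) = (75.7 + 8.97) − 14.3 = 70.370 Gt C/yr.
Box B: F(B→C) = (70.370 + 33.6) − 29.7 = 74.270 Gt C/yr.
Box C: F(C→D) = (74.270 + 25.8) − 30.7 = 69.370 Gt C/yr.
Box D: F(D→E) = (69.370 + 13.9) − 36.9 = 46.370 Gt C/yr.
Box E: F(E→F) = (46.370 + 25.9) − 38.1 = 34.170 Gt C/yr.
Box F throughput = its input = 34.170 Gt C/yr; τ = 104000 / 34.170 = 3044 yr.

3040 yr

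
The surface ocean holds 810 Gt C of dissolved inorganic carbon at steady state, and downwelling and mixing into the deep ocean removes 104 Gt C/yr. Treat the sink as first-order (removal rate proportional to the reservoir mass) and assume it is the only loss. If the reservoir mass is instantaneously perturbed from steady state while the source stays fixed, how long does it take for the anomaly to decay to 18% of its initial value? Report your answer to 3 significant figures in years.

13.4 yr

For a linear reservoir the anomaly decays as exp(−t/τ) with τ = M/F = 810/104 = 7.788 yr.
exp(−t/τ) = 0.18 ⇒ t = −τ ln(0.18) = 7.788 × 1.715 = 13.36 yr.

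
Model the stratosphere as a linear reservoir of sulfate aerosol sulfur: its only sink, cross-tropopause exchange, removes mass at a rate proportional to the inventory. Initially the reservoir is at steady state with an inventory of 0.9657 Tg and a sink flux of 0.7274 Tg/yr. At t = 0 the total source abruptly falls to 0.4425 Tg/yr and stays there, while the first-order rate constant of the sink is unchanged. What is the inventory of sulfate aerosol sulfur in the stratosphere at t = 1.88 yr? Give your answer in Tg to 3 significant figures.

0.679 Tg

Residence time τ = M₀/F₀ = 1.328 yr. The eventual steady state is M_∞ = M₀·(F₁/F₀) = 0.9657 × 0.4425/0.7274 = 0.58747 Tg.
The anomaly ΔM(t) = M(t) − M_∞ decays as ΔM₀·e^(−t/τ) with ΔM₀ = 0.9657 − 0.58747 = 0.3782 Tg.
At t = 1.88 yr, e^(−t/τ) = e^(−1.416) = 0.2427, so ΔM = 0.09178 Tg and M = 0.58747 + 0.09178 = 0.67925 Tg.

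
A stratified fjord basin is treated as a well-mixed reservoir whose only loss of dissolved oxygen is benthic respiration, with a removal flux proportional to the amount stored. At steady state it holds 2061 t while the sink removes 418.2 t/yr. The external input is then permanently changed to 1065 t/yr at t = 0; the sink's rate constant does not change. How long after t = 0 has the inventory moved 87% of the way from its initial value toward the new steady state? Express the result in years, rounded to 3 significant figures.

10.1 yr

τ = M₀/F₀ = 2061/418.2 = 4.928 yr.
The remaining gap fraction is e^(−t/τ); 87% covered ⇒ e^(−t/τ) = 0.130.
t = −τ ln(0.130) = 4.928 × 2.040 = 10.05 yr.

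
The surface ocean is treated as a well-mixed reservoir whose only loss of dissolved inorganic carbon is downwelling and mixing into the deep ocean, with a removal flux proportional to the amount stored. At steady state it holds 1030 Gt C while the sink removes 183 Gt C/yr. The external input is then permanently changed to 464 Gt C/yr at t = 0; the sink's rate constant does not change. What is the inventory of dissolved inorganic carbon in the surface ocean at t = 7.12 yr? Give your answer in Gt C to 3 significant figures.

τ = M₀/F₀ = 1030/183 = 5.628 yr; rate constant k = 1/τ.
New steady state M_∞ = F₁/k = F₁·τ = 464 × 5.628 = 2611.6 Gt C.
M(t) = M_∞ + (M₀ − M_∞)·e^(−t/τ); t/τ = 7.12/5.628 = 1.265, so e^(−t/τ) = 0.2822.
M(t) = 2611.6 − 1582 × 0.2822 = 2165.2 Gt C.

2170 Gt C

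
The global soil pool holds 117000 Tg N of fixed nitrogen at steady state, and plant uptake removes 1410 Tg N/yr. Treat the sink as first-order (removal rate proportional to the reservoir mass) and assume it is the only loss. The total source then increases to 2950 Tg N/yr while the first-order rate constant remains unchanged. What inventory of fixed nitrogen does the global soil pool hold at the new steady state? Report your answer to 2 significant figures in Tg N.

Rate constant k = F/M = 1410 / 117000 = 0.01205 yr⁻¹.
At the new steady state, source = k·M_new ⇒ M_new = 2950 / 0.01205 = 244800 Tg N.
(Equivalently M_new = M × F_new/F_old = 117000 × 2950/1410.)

240000 Tg N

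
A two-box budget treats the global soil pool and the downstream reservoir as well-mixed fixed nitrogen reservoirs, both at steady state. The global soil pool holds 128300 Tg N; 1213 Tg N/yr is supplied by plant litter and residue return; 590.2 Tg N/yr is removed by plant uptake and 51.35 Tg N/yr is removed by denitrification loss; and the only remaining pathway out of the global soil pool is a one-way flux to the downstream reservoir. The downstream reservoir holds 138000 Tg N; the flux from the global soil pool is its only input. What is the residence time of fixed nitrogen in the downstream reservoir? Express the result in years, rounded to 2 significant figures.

Balance the global soil pool: ΣF_in = 1213.0 Tg N/yr.
Flux to the downstream reservoir = ΣF_in − (590.2 + 51.35) = 571.45 Tg N/yr.
At steady state the output of the downstream reservoir equals its input, 571.45 Tg N/yr.
τ = M / F = 138000 / 571.45 = 241.5 yr.

240 yr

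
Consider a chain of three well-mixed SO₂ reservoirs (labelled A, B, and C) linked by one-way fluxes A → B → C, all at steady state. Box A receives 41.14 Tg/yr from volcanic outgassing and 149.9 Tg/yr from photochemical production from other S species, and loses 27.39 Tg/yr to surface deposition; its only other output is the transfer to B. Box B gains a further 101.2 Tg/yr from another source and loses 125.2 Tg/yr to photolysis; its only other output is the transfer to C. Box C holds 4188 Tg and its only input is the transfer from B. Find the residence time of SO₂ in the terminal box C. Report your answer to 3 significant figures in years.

Box A: F(A→B) = (41.14 + 149.9) − 27.39 = 163.65 Tg/yr.
Box B: F(B→C) = (163.65 + 101.2) − 125.2 = 139.65 Tg/yr.
Box C throughput = its input = 139.65 Tg/yr; τ = 4188 / 139.65 = 29.99 yr.

30.0 yr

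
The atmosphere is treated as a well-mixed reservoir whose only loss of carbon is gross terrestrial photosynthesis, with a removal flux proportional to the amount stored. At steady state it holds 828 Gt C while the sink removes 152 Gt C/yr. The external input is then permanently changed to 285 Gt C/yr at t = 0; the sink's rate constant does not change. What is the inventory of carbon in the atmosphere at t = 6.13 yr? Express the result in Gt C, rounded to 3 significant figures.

Residence time τ = M₀/F₀ = 5.447 yr. The eventual steady state is M_∞ = M₀·(F₁/F₀) = 828 × 285/152 = 1552.5 Gt C.
The anomaly ΔM(t) = M(t) − M_∞ decays as ΔM₀·e^(−t/τ) with ΔM₀ = 828 − 1552.5 = −724.5 Gt C.
At t = 6.13 yr, e^(−t/τ) = e^(−1.125) = 0.3246, so ΔM = −235.1 Gt C and M = 1552.5 − 235.1 = 1317.4 Gt C.

1320 Gt C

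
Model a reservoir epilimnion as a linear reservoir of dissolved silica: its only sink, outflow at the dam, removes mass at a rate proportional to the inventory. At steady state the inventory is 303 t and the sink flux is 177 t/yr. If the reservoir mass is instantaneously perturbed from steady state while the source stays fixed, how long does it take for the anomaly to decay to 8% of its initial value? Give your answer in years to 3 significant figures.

For a linear reservoir the anomaly decays as exp(−t/τ) with τ = M/F = 303/177 = 1.712 yr.
exp(−t/τ) = 0.08 ⇒ t = −τ ln(0.08) = 1.712 × 2.526 = 4.324 yr.

4.32 yr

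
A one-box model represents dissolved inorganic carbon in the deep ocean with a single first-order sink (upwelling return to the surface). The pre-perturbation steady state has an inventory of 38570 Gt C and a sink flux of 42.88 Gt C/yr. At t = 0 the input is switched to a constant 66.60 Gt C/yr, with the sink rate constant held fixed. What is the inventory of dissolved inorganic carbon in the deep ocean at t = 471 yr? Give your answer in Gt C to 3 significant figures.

τ = M₀/F₀ = 38570/42.88 = 899.5 yr; rate constant k = 1/τ.
New steady state M_∞ = F₁/k = F₁·τ = 66.60 × 899.5 = 59906 Gt C.
M(t) = M_∞ + (M₀ − M_∞)·e^(−t/τ); t/τ = 471/899.5 = 0.5236, so e^(−t/τ) = 0.5924.
M(t) = 59906 − 21340 × 0.5924 = 47267 Gt C.

47300 Gt C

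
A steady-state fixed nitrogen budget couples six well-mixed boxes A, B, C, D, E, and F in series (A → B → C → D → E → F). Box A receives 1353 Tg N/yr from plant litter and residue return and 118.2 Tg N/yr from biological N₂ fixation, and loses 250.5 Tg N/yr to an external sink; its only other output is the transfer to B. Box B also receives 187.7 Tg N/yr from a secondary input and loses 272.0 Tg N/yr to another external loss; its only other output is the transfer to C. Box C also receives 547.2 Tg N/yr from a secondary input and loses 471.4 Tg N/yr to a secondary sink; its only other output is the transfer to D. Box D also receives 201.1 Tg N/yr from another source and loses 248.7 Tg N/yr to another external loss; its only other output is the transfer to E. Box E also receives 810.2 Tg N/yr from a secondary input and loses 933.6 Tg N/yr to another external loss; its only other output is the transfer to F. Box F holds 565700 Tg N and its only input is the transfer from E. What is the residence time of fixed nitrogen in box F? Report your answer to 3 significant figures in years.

Box A: F(A→B) = (1353 + 118.2) − 250.5 = 1220.7 Tg N/yr.
Box B: F(B→C) = (1220.7 + 187.7) − 272.0 = 1136.4 Tg N/yr.
Box C: F(C→D) = (1136.4 + 547.2) − 471.4 = 1212.2 Tg N/yr.
Box D: F(D→E) = (1212.2 + 201.1) − 248.7 = 1164.6 Tg N/yr.
Box E: F(E→F) = (1164.6 + 810.2) − 933.6 = 1041.2 Tg N/yr.
Box F throughput = its input = 1041.2 Tg N/yr; τ = 565700 / 1041.2 = 543.3 yr.

543 yr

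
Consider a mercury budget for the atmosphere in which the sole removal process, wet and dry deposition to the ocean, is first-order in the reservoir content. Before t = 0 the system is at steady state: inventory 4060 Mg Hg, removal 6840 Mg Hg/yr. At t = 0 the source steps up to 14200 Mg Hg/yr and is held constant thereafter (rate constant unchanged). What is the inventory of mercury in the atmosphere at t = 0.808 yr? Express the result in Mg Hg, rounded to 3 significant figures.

7310 Mg Hg

τ = M₀/F₀ = 4060/6840 = 0.5936 yr; rate constant k = 1/τ.
New steady state M_∞ = F₁/k = F₁·τ = 14200 × 0.5936 = 8428.7 Mg Hg.
M(t) = M_∞ + (M₀ − M_∞)·e^(−t/τ); t/τ = 0.808/0.5936 = 1.361, so e^(−t/τ) = 0.2563.
M(t) = 8428.7 − 4369 × 0.2563 = 7308.8 Mg Hg.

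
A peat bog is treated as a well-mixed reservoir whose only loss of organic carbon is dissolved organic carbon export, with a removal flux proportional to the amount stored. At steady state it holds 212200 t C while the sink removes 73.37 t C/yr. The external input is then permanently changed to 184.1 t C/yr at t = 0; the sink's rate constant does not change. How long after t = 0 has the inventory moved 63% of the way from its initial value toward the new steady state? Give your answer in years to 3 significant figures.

τ = M₀/F₀ = 212200/73.37 = 2892 yr.
The remaining gap fraction is e^(−t/τ); 63% covered ⇒ e^(−t/τ) = 0.370.
t = −τ ln(0.370) = 2892 × 0.9943 = 2876 yr.

2880 yr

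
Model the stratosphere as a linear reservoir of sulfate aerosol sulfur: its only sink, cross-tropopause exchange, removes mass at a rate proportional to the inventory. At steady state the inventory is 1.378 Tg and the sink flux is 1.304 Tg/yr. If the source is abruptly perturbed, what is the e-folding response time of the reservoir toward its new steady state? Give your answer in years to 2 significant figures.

1.1 yr

For a linear reservoir the response time equals the residence time τ = M/F.
τ = 1.378 / 1.304 = 1.057 yr.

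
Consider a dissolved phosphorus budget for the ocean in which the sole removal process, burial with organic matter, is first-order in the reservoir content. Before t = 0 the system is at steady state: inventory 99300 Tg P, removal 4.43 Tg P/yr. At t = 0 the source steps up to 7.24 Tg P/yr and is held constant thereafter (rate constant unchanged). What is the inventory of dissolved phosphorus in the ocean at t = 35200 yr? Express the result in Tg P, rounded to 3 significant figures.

149000 Tg P

τ = M₀/F₀ = 99300/4.43 = 22420 yr; rate constant k = 1/τ.
New steady state M_∞ = F₁/k = F₁·τ = 7.24 × 22420 = 162290 Tg P.
M(t) = M_∞ + (M₀ − M_∞)·e^(−t/τ); t/τ = 35200/22420 = 1.570, so e^(−t/τ) = 0.2080.
M(t) = 162290 − 62990 × 0.2080 = 149190 Tg P.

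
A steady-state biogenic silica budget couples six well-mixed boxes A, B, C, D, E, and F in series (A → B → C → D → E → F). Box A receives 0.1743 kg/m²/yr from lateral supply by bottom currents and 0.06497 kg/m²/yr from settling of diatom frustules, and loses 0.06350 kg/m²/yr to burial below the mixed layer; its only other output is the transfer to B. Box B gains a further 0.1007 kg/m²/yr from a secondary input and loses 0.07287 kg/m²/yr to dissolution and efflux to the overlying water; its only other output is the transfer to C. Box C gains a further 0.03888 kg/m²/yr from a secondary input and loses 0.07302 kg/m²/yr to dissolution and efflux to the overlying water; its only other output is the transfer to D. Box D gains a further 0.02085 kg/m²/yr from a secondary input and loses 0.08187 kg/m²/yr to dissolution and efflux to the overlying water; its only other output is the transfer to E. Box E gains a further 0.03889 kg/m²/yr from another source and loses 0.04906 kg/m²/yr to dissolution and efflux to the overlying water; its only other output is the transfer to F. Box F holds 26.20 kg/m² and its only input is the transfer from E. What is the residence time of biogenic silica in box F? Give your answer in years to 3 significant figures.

267 yr

Box A: F(A→B) = (0.1743 + 0.06497) − 0.06350 = 0.17577 kg/m²/yr.
Box B: F(B→C) = (0.17577 + 0.1007) − 0.07287 = 0.20360 kg/m²/yr.
Box C: F(C→D) = (0.20360 + 0.03888) − 0.07302 = 0.16946 kg/m²/yr.
Box D: F(D→E) = (0.16946 + 0.02085) − 0.08187 = 0.10844 kg/m²/yr.
Box E: F(E→F) = (0.10844 + 0.03889) − 0.04906 = 0.098270 kg/m²/yr.
Box F throughput = its input = 0.098270 kg/m²/yr; τ = 26.20 / 0.098270 = 266.6 yr.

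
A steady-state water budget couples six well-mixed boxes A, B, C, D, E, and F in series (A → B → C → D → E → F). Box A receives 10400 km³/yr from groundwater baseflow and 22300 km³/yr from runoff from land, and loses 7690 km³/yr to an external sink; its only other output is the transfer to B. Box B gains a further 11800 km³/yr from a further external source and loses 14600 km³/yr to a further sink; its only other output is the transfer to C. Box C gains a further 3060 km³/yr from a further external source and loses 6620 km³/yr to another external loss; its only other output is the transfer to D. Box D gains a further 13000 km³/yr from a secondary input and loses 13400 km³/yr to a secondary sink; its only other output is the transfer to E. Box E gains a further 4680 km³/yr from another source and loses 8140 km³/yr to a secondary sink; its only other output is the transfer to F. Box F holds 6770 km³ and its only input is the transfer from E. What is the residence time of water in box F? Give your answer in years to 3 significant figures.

Box A: F(A→B) = (10400 + 22300) − 7690 = 25010 km³/yr.
Box B: F(B→C) = (25010 + 11800) − 14600 = 22210 km³/yr.
Box C: F(C→D) = (22210 + 3060) − 6620 = 18650 km³/yr.
Box D: F(D→E) = (18650 + 13000) − 13400 = 18250 km³/yr.
Box E: F(E→F) = (18250 + 4680) − 8140 = 14790 km³/yr.
Box F throughput = its input = 14790 km³/yr; τ = 6770 / 14790 = 0.4577 yr.

0.458 yr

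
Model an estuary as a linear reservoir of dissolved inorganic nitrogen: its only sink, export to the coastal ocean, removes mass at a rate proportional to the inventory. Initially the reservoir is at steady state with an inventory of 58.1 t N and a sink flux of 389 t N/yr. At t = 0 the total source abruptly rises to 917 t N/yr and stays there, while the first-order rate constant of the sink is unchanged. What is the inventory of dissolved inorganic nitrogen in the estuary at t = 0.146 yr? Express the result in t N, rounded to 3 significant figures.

The sink rate constant is k = F₀/M₀ = 389/58.1 = 6.695 yr⁻¹.
Solving dM/dt = F₁ − kM with M(0) = M₀ gives M(t) = F₁/k + (M₀ − F₁/k)·e^(−kt).
F₁/k = 917/6.695 = 136.96 t N; kt = 6.695 × 0.146 = 0.9775, e^(−kt) = 0.3762.
M(0.146) = 136.96 + (58.1 − 136.96) × 0.3762 = 136.96 − 29.67 = 107.29 t N.

107 t N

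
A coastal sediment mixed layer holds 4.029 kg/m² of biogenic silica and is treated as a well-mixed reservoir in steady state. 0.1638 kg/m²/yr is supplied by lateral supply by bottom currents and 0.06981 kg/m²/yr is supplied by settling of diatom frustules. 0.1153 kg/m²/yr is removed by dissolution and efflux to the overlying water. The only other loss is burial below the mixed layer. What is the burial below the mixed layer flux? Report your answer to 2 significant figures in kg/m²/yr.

0.12 kg/m²/yr

At steady state ΣF_in = ΣF_out.
ΣF_in = 0.1638 + 0.06981 = 0.23361 kg/m²/yr.
Burial below the mixed layer flux = ΣF_in − (0.1153) = 0.23361 − 0.1153 = 0.1183 kg/m²/yr.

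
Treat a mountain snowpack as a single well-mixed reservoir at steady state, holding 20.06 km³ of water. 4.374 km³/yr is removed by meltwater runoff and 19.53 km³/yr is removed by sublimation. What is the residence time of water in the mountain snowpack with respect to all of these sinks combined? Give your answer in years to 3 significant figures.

0.839 yr

Total removal flux = 4.374 + 19.53 = 23.904 km³/yr.
τ = M / ΣF_out = 20.06 / 23.904 = 0.8392 yr.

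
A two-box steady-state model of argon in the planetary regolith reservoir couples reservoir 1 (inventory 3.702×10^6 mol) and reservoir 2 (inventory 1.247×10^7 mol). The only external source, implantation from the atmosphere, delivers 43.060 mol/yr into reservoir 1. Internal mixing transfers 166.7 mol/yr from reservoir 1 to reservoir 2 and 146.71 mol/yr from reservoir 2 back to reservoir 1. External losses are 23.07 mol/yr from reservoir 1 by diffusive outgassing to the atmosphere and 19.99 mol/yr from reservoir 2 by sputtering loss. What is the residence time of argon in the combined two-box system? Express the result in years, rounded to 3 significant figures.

376000 yr

Treat the two boxes together as one reservoir: the mixing fluxes between them are internal recycling, so τ = ΣM / Σ(external losses).
M_total = 3.702×10^6 + 1.247×10^7 = 1.6172×10^7 mol.
ΣF_external_out = 23.07 + 19.99 = 43.060 mol/yr.
τ = M_total / ΣF_ext = 1.6172×10^7 / 43.060 = 375600 yr.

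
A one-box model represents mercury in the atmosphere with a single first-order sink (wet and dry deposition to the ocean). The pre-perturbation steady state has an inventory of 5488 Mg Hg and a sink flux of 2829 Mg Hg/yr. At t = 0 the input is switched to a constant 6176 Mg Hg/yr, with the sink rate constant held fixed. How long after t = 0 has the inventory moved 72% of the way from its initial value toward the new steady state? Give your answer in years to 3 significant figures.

2.47 yr

τ = M₀/F₀ = 5488/2829 = 1.940 yr.
The remaining gap fraction is e^(−t/τ); 72% covered ⇒ e^(−t/τ) = 0.280.
t = −τ ln(0.280) = 1.940 × 1.273 = 2.469 yr.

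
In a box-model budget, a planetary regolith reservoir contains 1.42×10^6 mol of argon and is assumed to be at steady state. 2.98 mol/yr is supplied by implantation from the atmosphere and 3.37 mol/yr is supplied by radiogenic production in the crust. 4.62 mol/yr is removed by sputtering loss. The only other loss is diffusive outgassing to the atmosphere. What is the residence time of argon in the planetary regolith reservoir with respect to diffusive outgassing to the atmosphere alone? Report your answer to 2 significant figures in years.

At steady state ΣF_in = ΣF_out.
ΣF_in = 2.98 + 3.37 = 6.3500 mol/yr.
Diffusive outgassing to the atmosphere flux = ΣF_in − (4.62) = 6.3500 − 4.620 = 1.730 mol/yr.
τ = M / F = 1.42×10^6 / 1.730 = 820800 yr.

820000 yr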